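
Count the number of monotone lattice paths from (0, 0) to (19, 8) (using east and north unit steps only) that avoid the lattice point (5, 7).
Number of paths = 2208195

Total paths from (0, 0) to (19, 8): C(27, 19) = 2220075. Paths through (5, 7): (paths (0, 0) → (5, 7)) × (paths (5, 7) → (19, 8)) = C(12, 5) · C(15, 14) = 792 · 15 = 11880. Avoidance count = 2220075 − 11880 = 2208195.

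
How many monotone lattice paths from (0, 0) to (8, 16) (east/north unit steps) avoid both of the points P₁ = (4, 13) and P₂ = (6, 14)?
Number of paths = 462451

Inclusion–exclusion. Total paths: C(24, 8) = 735471. Through P₁: C(17, 4)·C(7, 4) = 83300. Through P₂: C(20, 6)·C(4, 2) = 232560. Since P₁ is strictly southwest of P₂, a monotone path through both must visit P₁ then P₂; paths through both = C(17, 4)·C(3, 2)·C(4, 2) = 42840. Avoid both = 735471 − 83300 − 232560 + 42840 = 462451.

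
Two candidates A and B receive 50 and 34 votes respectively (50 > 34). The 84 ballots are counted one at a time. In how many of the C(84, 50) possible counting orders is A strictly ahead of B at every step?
Strict-lead orderings = 70304834838164197398192

Total orderings of the 84 votes with 50 for A: C(84, 50) = 369100382900362036340508. By the Bertrand ballot formula (Cycle Lemma / reflection principle), the number of orderings in which A is strictly ahead of B throughout is (p − q)/(p + q) · C(p + q, p) = (50 − 34)/(50 + 34) · 369100382900362036340508 = 70304834838164197398192.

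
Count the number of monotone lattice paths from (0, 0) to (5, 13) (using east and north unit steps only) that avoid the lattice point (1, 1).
Number of paths = 4928

Total paths from (0, 0) to (5, 13): C(18, 5) = 8568. Paths through (1, 1): (paths (0, 0) → (1, 1)) × (paths (1, 1) → (5, 13)) = C(2, 1) · C(16, 4) = 2 · 1820 = 3640. Avoidance count = 8568 − 3640 = 4928.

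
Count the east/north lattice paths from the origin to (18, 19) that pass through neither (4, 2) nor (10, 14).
Number of paths = 11529135573

Inclusion–exclusion. Total paths: C(37, 18) = 17672631900. Through P₁: C(6, 4)·C(31, 14) = 3977737875. Through P₂: C(24, 10)·C(13, 8) = 2524136472. Since P₁ is strictly southwest of P₂, a monotone path through both must visit P₁ then P₂; paths through both = C(6, 4)·C(18, 6)·C(13, 8) = 358378020. Avoid both = 17672631900 − 3977737875 − 2524136472 + 358378020 = 11529135573.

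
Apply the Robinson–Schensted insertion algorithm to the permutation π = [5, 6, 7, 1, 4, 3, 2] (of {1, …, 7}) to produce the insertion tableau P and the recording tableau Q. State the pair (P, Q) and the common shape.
P = [1, 2, 7] / [3, 6] / [4] / [5];  Q = [1, 2, 3] / [4, 5] / [6] / [7];  common shape = (3, 2, 1, 1)

Row-insert the values π_1, π_2, … into P one at a time, bumping the leftmost entry strictly greater than the inserted value down to the next row. The recording tableau Q records, in position (i, j), the step at which that cell was added to P.
  Insert 5 (step 1): P = [5];  Q = [1]
  Insert 6 (step 2): P = [5, 6];  Q = [1, 2]
  Insert 7 (step 3): P = [5, 6, 7];  Q = [1, 2, 3]
  Insert 1 (step 4): P = [1, 6, 7] / [5];  Q = [1, 2, 3] / [4]
  Insert 4 (step 5): P = [1, 4, 7] / [5, 6];  Q = [1, 2, 3] / [4, 5]
  Insert 3 (step 6): P = [1, 3, 7] / [4, 6] / [5];  Q = [1, 2, 3] / [4, 5] / [6]
  Insert 2 (step 7): P = [1, 2, 7] / [3, 6] / [4] / [5];  Q = [1, 2, 3] / [4, 5] / [6] / [7]
Final shape: (3, 2, 1, 1).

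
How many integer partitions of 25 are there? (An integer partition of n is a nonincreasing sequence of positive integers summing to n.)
p(25) = 1958

Compute p(n) via the recurrence p(n, m) = p(n, m−1) + p(n−m, m), where p(n, m) counts partitions of n with all parts ≤ m and p(n) = p(n, n). The base cases are p(0, m) = 1 and p(n, 0) = 0 for n > 0. Filling the table yields p(25) = 1958. (Euler's pentagonal recurrence is an alternative.)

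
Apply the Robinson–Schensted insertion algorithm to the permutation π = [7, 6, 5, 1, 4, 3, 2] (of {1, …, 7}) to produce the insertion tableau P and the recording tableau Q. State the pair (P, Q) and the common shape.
P = [1, 2] / [3] / [4] / [5] / [6] / [7];  Q = [1, 5] / [2] / [3] / [4] / [6] / [7];  common shape = (2, 1, 1, 1, 1, 1)

Row-insert the values π_1, π_2, … into P one at a time, bumping the leftmost entry strictly greater than the inserted value down to the next row. The recording tableau Q records, in position (i, j), the step at which that cell was added to P.
  Insert 7 (step 1): P = [7];  Q = [1]
  Insert 6 (step 2): P = [6] / [7];  Q = [1] / [2]
  Insert 5 (step 3): P = [5] / [6] / [7];  Q = [1] / [2] / [3]
  Insert 1 (step 4): P = [1] / [5] / [6] / [7];  Q = [1] / [2] / [3] / [4]
  Insert 4 (step 5): P = [1, 4] / [5] / [6] / [7];  Q = [1, 5] / [2] / [3] / [4]
  Insert 3 (step 6): P = [1, 3] / [4] / [5] / [6] / [7];  Q = [1, 5] / [2] / [3] / [4] / [6]
  Insert 2 (step 7): P = [1, 2] / [3] / [4] / [5] / [6] / [7];  Q = [1, 5] / [2] / [3] / [4] / [6] / [7]
Final shape: (2, 1, 1, 1, 1, 1).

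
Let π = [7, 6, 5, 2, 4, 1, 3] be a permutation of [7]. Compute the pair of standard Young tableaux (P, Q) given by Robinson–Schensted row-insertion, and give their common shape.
P = [1, 3] / [2, 4] / [5] / [6] / [7];  Q = [1, 5] / [2, 7] / [3] / [4] / [6];  common shape = (2, 2, 1, 1, 1)

Row-insert the values π_1, π_2, … into P one at a time, bumping the leftmost entry strictly greater than the inserted value down to the next row. The recording tableau Q records, in position (i, j), the step at which that cell was added to P.
  Insert 7 (step 1): P = [7];  Q = [1]
  Insert 6 (step 2): P = [6] / [7];  Q = [1] / [2]
  Insert 5 (step 3): P = [5] / [6] / [7];  Q = [1] / [2] / [3]
  Insert 2 (step 4): P = [2] / [5] / [6] / [7];  Q = [1] / [2] / [3] / [4]
  Insert 4 (step 5): P = [2, 4] / [5] / [6] / [7];  Q = [1, 5] / [2] / [3] / [4]
  Insert 1 (step 6): P = [1, 4] / [2] / [5] / [6] / [7];  Q = [1, 5] / [2] / [3] / [4] / [6]
  Insert 3 (step 7): P = [1, 3] / [2, 4] / [5] / [6] / [7];  Q = [1, 5] / [2, 7] / [3] / [4] / [6]
Final shape: (2, 2, 1, 1, 1).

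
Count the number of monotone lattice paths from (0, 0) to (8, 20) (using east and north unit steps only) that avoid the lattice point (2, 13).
Number of paths = 2927925

Total paths from (0, 0) to (8, 20): C(28, 8) = 3108105. Paths through (2, 13): (paths (0, 0) → (2, 13)) × (paths (2, 13) → (8, 20)) = C(15, 2) · C(13, 6) = 105 · 1716 = 180180. Avoidance count = 3108105 − 180180 = 2927925.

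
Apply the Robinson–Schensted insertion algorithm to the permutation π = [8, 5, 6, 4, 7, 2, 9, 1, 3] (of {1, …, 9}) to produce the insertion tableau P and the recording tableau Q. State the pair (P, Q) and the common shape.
P = [1, 3, 7, 9] / [2, 6] / [4] / [5] / [8];  Q = [1, 3, 5, 7] / [2, 9] / [4] / [6] / [8];  common shape = (4, 2, 1, 1, 1)

Row-insert the values π_1, π_2, … into P one at a time, bumping the leftmost entry strictly greater than the inserted value down to the next row. The recording tableau Q records, in position (i, j), the step at which that cell was added to P.
  Insert 8 (step 1): P = [8];  Q = [1]
  Insert 5 (step 2): P = [5] / [8];  Q = [1] / [2]
  Insert 6 (step 3): P = [5, 6] / [8];  Q = [1, 3] / [2]
  Insert 4 (step 4): P = [4, 6] / [5] / [8];  Q = [1, 3] / [2] / [4]
  Insert 7 (step 5): P = [4, 6, 7] / [5] / [8];  Q = [1, 3, 5] / [2] / [4]
  Insert 2 (step 6): P = [2, 6, 7] / [4] / [5] / [8];  Q = [1, 3, 5] / [2] / [4] / [6]
  Insert 9 (step 7): P = [2, 6, 7, 9] / [4] / [5] / [8];  Q = [1, 3, 5, 7] / [2] / [4] / [6]
  Insert 1 (step 8): P = [1, 6, 7, 9] / [2] / [4] / [5] / [8];  Q = [1, 3, 5, 7] / [2] / [4] / [6] / [8]
  Insert 3 (step 9): P = [1, 3, 7, 9] / [2, 6] / [4] / [5] / [8];  Q = [1, 3, 5, 7] / [2, 9] / [4] / [6] / [8]
Final shape: (4, 2, 1, 1, 1).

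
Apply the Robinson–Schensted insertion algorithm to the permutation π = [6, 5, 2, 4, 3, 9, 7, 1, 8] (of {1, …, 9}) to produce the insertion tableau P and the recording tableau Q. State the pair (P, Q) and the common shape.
P = [1, 3, 7, 8] / [2, 9] / [4] / [5] / [6];  Q = [1, 4, 6, 9] / [2, 7] / [3] / [5] / [8];  common shape = (4, 2, 1, 1, 1)

Row-insert the values π_1, π_2, … into P one at a time, bumping the leftmost entry strictly greater than the inserted value down to the next row. The recording tableau Q records, in position (i, j), the step at which that cell was added to P.
  Insert 6 (step 1): P = [6];  Q = [1]
  Insert 5 (step 2): P = [5] / [6];  Q = [1] / [2]
  Insert 2 (step 3): P = [2] / [5] / [6];  Q = [1] / [2] / [3]
  Insert 4 (step 4): P = [2, 4] / [5] / [6];  Q = [1, 4] / [2] / [3]
  Insert 3 (step 5): P = [2, 3] / [4] / [5] / [6];  Q = [1, 4] / [2] / [3] / [5]
  Insert 9 (step 6): P = [2, 3, 9] / [4] / [5] / [6];  Q = [1, 4, 6] / [2] / [3] / [5]
  Insert 7 (step 7): P = [2, 3, 7] / [4, 9] / [5] / [6];  Q = [1, 4, 6] / [2, 7] / [3] / [5]
  Insert 1 (step 8): P = [1, 3, 7] / [2, 9] / [4] / [5] / [6];  Q = [1, 4, 6] / [2, 7] / [3] / [5] / [8]
  Insert 8 (step 9): P = [1, 3, 7, 8] / [2, 9] / [4] / [5] / [6];  Q = [1, 4, 6, 9] / [2, 7] / [3] / [5] / [8]
Final shape: (4, 2, 1, 1, 1).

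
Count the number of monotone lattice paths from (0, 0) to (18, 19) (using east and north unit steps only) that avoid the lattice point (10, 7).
Number of paths = 15222767340

Total paths from (0, 0) to (18, 19): C(37, 18) = 17672631900. Paths through (10, 7): (paths (0, 0) → (10, 7)) × (paths (10, 7) → (18, 19)) = C(17, 10) · C(20, 8) = 19448 · 125970 = 2449864560. Avoidance count = 17672631900 − 2449864560 = 15222767340.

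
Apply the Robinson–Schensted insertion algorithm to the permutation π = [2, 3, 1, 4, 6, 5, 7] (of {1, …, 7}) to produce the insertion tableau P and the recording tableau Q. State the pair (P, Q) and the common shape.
P = [1, 3, 4, 5, 7] / [2, 6];  Q = [1, 2, 4, 5, 7] / [3, 6];  common shape = (5, 2)

Row-insert the values π_1, π_2, … into P one at a time, bumping the leftmost entry strictly greater than the inserted value down to the next row. The recording tableau Q records, in position (i, j), the step at which that cell was added to P.
  Insert 2 (step 1): P = [2];  Q = [1]
  Insert 3 (step 2): P = [2, 3];  Q = [1, 2]
  Insert 1 (step 3): P = [1, 3] / [2];  Q = [1, 2] / [3]
  Insert 4 (step 4): P = [1, 3, 4] / [2];  Q = [1, 2, 4] / [3]
  Insert 6 (step 5): P = [1, 3, 4, 6] / [2];  Q = [1, 2, 4, 5] / [3]
  Insert 5 (step 6): P = [1, 3, 4, 5] / [2, 6];  Q = [1, 2, 4, 5] / [3, 6]
  Insert 7 (step 7): P = [1, 3, 4, 5, 7] / [2, 6];  Q = [1, 2, 4, 5, 7] / [3, 6]
Final shape: (5, 2).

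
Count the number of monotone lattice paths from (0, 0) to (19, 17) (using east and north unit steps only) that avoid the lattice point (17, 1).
Number of paths = 8597493846

Total paths from (0, 0) to (19, 17): C(36, 19) = 8597496600. Paths through (17, 1): (paths (0, 0) → (17, 1)) × (paths (17, 1) → (19, 17)) = C(18, 17) · C(18, 2) = 18 · 153 = 2754. Avoidance count = 8597496600 − 2754 = 8597493846.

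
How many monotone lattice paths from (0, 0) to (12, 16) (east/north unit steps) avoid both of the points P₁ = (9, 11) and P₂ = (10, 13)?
Number of paths = 14614135

Inclusion–exclusion. Total paths: C(28, 12) = 30421755. Through P₁: C(20, 9)·C(8, 3) = 9405760. Through P₂: C(23, 10)·C(5, 2) = 11440660. Since P₁ is strictly southwest of P₂, a monotone path through both must visit P₁ then P₂; paths through both = C(20, 9)·C(3, 1)·C(5, 2) = 5038800. Avoid both = 30421755 − 9405760 − 11440660 + 5038800 = 14614135.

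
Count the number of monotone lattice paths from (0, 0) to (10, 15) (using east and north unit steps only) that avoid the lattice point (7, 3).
Number of paths = 3214160

Total paths from (0, 0) to (10, 15): C(25, 10) = 3268760. Paths through (7, 3): (paths (0, 0) → (7, 3)) × (paths (7, 3) → (10, 15)) = C(10, 7) · C(15, 3) = 120 · 455 = 54600. Avoidance count = 3268760 − 54600 = 3214160.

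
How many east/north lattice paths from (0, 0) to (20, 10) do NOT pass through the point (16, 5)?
Number of paths = 27481041

Total paths from (0, 0) to (20, 10): C(30, 20) = 30045015. Paths through (16, 5): (paths (0, 0) → (16, 5)) × (paths (16, 5) → (20, 10)) = C(21, 16) · C(9, 4) = 20349 · 126 = 2563974. Avoidance count = 30045015 − 2563974 = 27481041.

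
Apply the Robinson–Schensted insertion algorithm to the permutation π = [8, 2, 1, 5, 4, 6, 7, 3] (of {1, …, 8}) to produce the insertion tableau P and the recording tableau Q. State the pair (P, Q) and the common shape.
P = [1, 3, 6, 7] / [2, 4] / [5] / [8];  Q = [1, 4, 6, 7] / [2, 5] / [3] / [8];  common shape = (4, 2, 1, 1)

Row-insert the values π_1, π_2, … into P one at a time, bumping the leftmost entry strictly greater than the inserted value down to the next row. The recording tableau Q records, in position (i, j), the step at which that cell was added to P.
  Insert 8 (step 1): P = [8];  Q = [1]
  Insert 2 (step 2): P = [2] / [8];  Q = [1] / [2]
  Insert 1 (step 3): P = [1] / [2] / [8];  Q = [1] / [2] / [3]
  Insert 5 (step 4): P = [1, 5] / [2] / [8];  Q = [1, 4] / [2] / [3]
  Insert 4 (step 5): P = [1, 4] / [2, 5] / [8];  Q = [1, 4] / [2, 5] / [3]
  Insert 6 (step 6): P = [1, 4, 6] / [2, 5] / [8];  Q = [1, 4, 6] / [2, 5] / [3]
  Insert 7 (step 7): P = [1, 4, 6, 7] / [2, 5] / [8];  Q = [1, 4, 6, 7] / [2, 5] / [3]
  Insert 3 (step 8): P = [1, 3, 6, 7] / [2, 4] / [5] / [8];  Q = [1, 4, 6, 7] / [2, 5] / [3] / [8]
Final shape: (4, 2, 1, 1).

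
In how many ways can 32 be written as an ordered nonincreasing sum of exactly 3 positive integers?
p(32, 3 parts) = 85

Partitions of n into exactly k parts are in bijection with partitions of n − k into at most k parts (subtract 1 from each part). So p(32, exactly 3) = p(29, parts ≤ 3). Computing via the recurrence p(m, j) = p(m, j−1) + p(m−j, j) gives 85.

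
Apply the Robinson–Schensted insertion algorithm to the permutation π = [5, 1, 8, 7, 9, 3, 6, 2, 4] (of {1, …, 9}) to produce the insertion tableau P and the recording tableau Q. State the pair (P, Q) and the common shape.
P = [1, 2, 4] / [3, 6, 9] / [5, 7] / [8];  Q = [1, 3, 5] / [2, 4, 7] / [6, 9] / [8];  common shape = (3, 3, 2, 1)

Row-insert the values π_1, π_2, … into P one at a time, bumping the leftmost entry strictly greater than the inserted value down to the next row. The recording tableau Q records, in position (i, j), the step at which that cell was added to P.
  Insert 5 (step 1): P = [5];  Q = [1]
  Insert 1 (step 2): P = [1] / [5];  Q = [1] / [2]
  Insert 8 (step 3): P = [1, 8] / [5];  Q = [1, 3] / [2]
  Insert 7 (step 4): P = [1, 7] / [5, 8];  Q = [1, 3] / [2, 4]
  Insert 9 (step 5): P = [1, 7, 9] / [5, 8];  Q = [1, 3, 5] / [2, 4]
  Insert 3 (step 6): P = [1, 3, 9] / [5, 7] / [8];  Q = [1, 3, 5] / [2, 4] / [6]
  Insert 6 (step 7): P = [1, 3, 6] / [5, 7, 9] / [8];  Q = [1, 3, 5] / [2, 4, 7] / [6]
  Insert 2 (step 8): P = [1, 2, 6] / [3, 7, 9] / [5] / [8];  Q = [1, 3, 5] / [2, 4, 7] / [6] / [8]
  Insert 4 (step 9): P = [1, 2, 4] / [3, 6, 9] / [5, 7] / [8];  Q = [1, 3, 5] / [2, 4, 7] / [6, 9] / [8]
Final shape: (3, 3, 2, 1).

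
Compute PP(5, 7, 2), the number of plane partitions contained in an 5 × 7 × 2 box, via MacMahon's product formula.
PP(5, 7, 2) = 169884

Evaluate the triple product over i = 1..5, j = 1..7, k = 1..2. The factors are (2/1) · (3/2) · (3/2) · (4/3) · (4/3) · (5/4) · (5/4) · (6/5) · … (70 factors total). The numerators and denominators telescope so the product is an integer; carrying out the multiplication exactly gives PP(5, 7, 2) = 169884.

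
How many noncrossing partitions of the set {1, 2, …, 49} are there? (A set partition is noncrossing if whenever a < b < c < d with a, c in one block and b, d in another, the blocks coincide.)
C_49 = 509552245179617138054608572

These noncrossing partitions are counted by the Catalan number C_n = (1/(n + 1)) · C(2n, n). For n = 49: C_49 = (1/50) · C(98, 49) = 25477612258980856902730428600/50 = 509552245179617138054608572.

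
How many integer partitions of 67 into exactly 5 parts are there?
p(67, 5 parts) = 8056

Partitions of n into exactly k parts are in bijection with partitions of n − k into at most k parts (subtract 1 from each part). So p(67, exactly 5) = p(62, parts ≤ 5). Computing via the recurrence p(m, j) = p(m, j−1) + p(m−j, j) gives 8056.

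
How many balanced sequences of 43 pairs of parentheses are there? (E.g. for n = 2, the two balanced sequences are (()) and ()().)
C_43 = 150853479205085351660700

These balanced parentheses are counted by the Catalan number C_n = (1/(n + 1)) · C(2n, n). For n = 43: C_43 = (1/44) · C(86, 43) = 6637553085023755473070800/44 = 150853479205085351660700.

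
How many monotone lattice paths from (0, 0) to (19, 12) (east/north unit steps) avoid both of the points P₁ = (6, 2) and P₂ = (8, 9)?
Number of paths = 100604749

Inclusion–exclusion. Total paths: C(31, 19) = 141120525. Through P₁: C(8, 6)·C(23, 13) = 32033848. Through P₂: C(17, 8)·C(14, 11) = 8848840. Since P₁ is strictly southwest of P₂, a monotone path through both must visit P₁ then P₂; paths through both = C(8, 6)·C(9, 2)·C(14, 11) = 366912. Avoid both = 141120525 − 32033848 − 8848840 + 366912 = 100604749.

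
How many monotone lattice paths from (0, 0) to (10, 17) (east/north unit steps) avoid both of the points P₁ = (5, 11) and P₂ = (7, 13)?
Number of paths = 4622349

Inclusion–exclusion. Total paths: C(27, 10) = 8436285. Through P₁: C(16, 5)·C(11, 5) = 2018016. Through P₂: C(20, 7)·C(7, 3) = 2713200. Since P₁ is strictly southwest of P₂, a monotone path through both must visit P₁ then P₂; paths through both = C(16, 5)·C(4, 2)·C(7, 3) = 917280. Avoid both = 8436285 − 2018016 − 2713200 + 917280 = 4622349.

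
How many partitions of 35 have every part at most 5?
p(35, parts ≤ 5) = 1115

Use the recurrence p(n, m) = p(n, m−1) + p(n−m, m): either the largest part is < m (count p(n, m−1)) or the largest part is exactly m (remove one copy of m, count p(n−m, m)). With p(0, ·) = 1 this gives p(35, parts ≤ 5) = 1115. (By conjugating Young diagrams, this also counts partitions of 35 into at most 5 parts.)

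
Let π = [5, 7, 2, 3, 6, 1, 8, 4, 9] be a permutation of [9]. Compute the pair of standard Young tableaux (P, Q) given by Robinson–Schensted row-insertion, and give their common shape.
P = [1, 3, 4, 8, 9] / [2, 6] / [5, 7];  Q = [1, 2, 5, 7, 9] / [3, 4] / [6, 8];  common shape = (5, 2, 2)

Row-insert the values π_1, π_2, … into P one at a time, bumping the leftmost entry strictly greater than the inserted value down to the next row. The recording tableau Q records, in position (i, j), the step at which that cell was added to P.
  Insert 5 (step 1): P = [5];  Q = [1]
  Insert 7 (step 2): P = [5, 7];  Q = [1, 2]
  Insert 2 (step 3): P = [2, 7] / [5];  Q = [1, 2] / [3]
  Insert 3 (step 4): P = [2, 3] / [5, 7];  Q = [1, 2] / [3, 4]
  Insert 6 (step 5): P = [2, 3, 6] / [5, 7];  Q = [1, 2, 5] / [3, 4]
  Insert 1 (step 6): P = [1, 3, 6] / [2, 7] / [5];  Q = [1, 2, 5] / [3, 4] / [6]
  Insert 8 (step 7): P = [1, 3, 6, 8] / [2, 7] / [5];  Q = [1, 2, 5, 7] / [3, 4] / [6]
  Insert 4 (step 8): P = [1, 3, 4, 8] / [2, 6] / [5, 7];  Q = [1, 2, 5, 7] / [3, 4] / [6, 8]
  Insert 9 (step 9): P = [1, 3, 4, 8, 9] / [2, 6] / [5, 7];  Q = [1, 2, 5, 7, 9] / [3, 4] / [6, 8]
Final shape: (5, 2, 2).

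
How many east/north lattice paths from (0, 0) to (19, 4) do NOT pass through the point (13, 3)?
Number of paths = 4935

Total paths from (0, 0) to (19, 4): C(23, 19) = 8855. Paths through (13, 3): (paths (0, 0) → (13, 3)) × (paths (13, 3) → (19, 4)) = C(16, 13) · C(7, 6) = 560 · 7 = 3920. Avoidance count = 8855 − 3920 = 4935.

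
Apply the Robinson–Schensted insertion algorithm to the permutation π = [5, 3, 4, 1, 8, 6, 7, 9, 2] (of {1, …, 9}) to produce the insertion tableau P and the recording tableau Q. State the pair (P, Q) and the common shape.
P = [1, 2, 6, 7, 9] / [3, 4] / [5, 8];  Q = [1, 3, 5, 7, 8] / [2, 6] / [4, 9];  common shape = (5, 2, 2)

Row-insert the values π_1, π_2, … into P one at a time, bumping the leftmost entry strictly greater than the inserted value down to the next row. The recording tableau Q records, in position (i, j), the step at which that cell was added to P.
  Insert 5 (step 1): P = [5];  Q = [1]
  Insert 3 (step 2): P = [3] / [5];  Q = [1] / [2]
  Insert 4 (step 3): P = [3, 4] / [5];  Q = [1, 3] / [2]
  Insert 1 (step 4): P = [1, 4] / [3] / [5];  Q = [1, 3] / [2] / [4]
  Insert 8 (step 5): P = [1, 4, 8] / [3] / [5];  Q = [1, 3, 5] / [2] / [4]
  Insert 6 (step 6): P = [1, 4, 6] / [3, 8] / [5];  Q = [1, 3, 5] / [2, 6] / [4]
  Insert 7 (step 7): P = [1, 4, 6, 7] / [3, 8] / [5];  Q = [1, 3, 5, 7] / [2, 6] / [4]
  Insert 9 (step 8): P = [1, 4, 6, 7, 9] / [3, 8] / [5];  Q = [1, 3, 5, 7, 8] / [2, 6] / [4]
  Insert 2 (step 9): P = [1, 2, 6, 7, 9] / [3, 4] / [5, 8];  Q = [1, 3, 5, 7, 8] / [2, 6] / [4, 9]
Final shape: (5, 2, 2).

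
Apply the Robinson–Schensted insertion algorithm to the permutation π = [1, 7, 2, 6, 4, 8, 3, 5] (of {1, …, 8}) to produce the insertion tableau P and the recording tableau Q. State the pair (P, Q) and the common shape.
P = [1, 2, 3, 5] / [4, 8] / [6] / [7];  Q = [1, 2, 4, 6] / [3, 8] / [5] / [7];  common shape = (4, 2, 1, 1)

Row-insert the values π_1, π_2, … into P one at a time, bumping the leftmost entry strictly greater than the inserted value down to the next row. The recording tableau Q records, in position (i, j), the step at which that cell was added to P.
  Insert 1 (step 1): P = [1];  Q = [1]
  Insert 7 (step 2): P = [1, 7];  Q = [1, 2]
  Insert 2 (step 3): P = [1, 2] / [7];  Q = [1, 2] / [3]
  Insert 6 (step 4): P = [1, 2, 6] / [7];  Q = [1, 2, 4] / [3]
  Insert 4 (step 5): P = [1, 2, 4] / [6] / [7];  Q = [1, 2, 4] / [3] / [5]
  Insert 8 (step 6): P = [1, 2, 4, 8] / [6] / [7];  Q = [1, 2, 4, 6] / [3] / [5]
  Insert 3 (step 7): P = [1, 2, 3, 8] / [4] / [6] / [7];  Q = [1, 2, 4, 6] / [3] / [5] / [7]
  Insert 5 (step 8): P = [1, 2, 3, 5] / [4, 8] / [6] / [7];  Q = [1, 2, 4, 6] / [3, 8] / [5] / [7]
Final shape: (4, 2, 1, 1).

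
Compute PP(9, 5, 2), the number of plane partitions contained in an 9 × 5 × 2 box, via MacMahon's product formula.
PP(9, 5, 2) = 1002001

Evaluate the triple product over i = 1..9, j = 1..5, k = 1..2. The factors are (2/1) · (3/2) · (3/2) · (4/3) · (4/3) · (5/4) · (5/4) · (6/5) · … (90 factors total). The numerators and denominators telescope so the product is an integer; carrying out the multiplication exactly gives PP(9, 5, 2) = 1002001.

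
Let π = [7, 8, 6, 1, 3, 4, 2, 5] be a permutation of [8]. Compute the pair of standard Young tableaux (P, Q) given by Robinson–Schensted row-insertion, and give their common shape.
P = [1, 2, 4, 5] / [3, 8] / [6] / [7];  Q = [1, 2, 6, 8] / [3, 5] / [4] / [7];  common shape = (4, 2, 1, 1)

Row-insert the values π_1, π_2, … into P one at a time, bumping the leftmost entry strictly greater than the inserted value down to the next row. The recording tableau Q records, in position (i, j), the step at which that cell was added to P.
  Insert 7 (step 1): P = [7];  Q = [1]
  Insert 8 (step 2): P = [7, 8];  Q = [1, 2]
  Insert 6 (step 3): P = [6, 8] / [7];  Q = [1, 2] / [3]
  Insert 1 (step 4): P = [1, 8] / [6] / [7];  Q = [1, 2] / [3] / [4]
  Insert 3 (step 5): P = [1, 3] / [6, 8] / [7];  Q = [1, 2] / [3, 5] / [4]
  Insert 4 (step 6): P = [1, 3, 4] / [6, 8] / [7];  Q = [1, 2, 6] / [3, 5] / [4]
  Insert 2 (step 7): P = [1, 2, 4] / [3, 8] / [6] / [7];  Q = [1, 2, 6] / [3, 5] / [4] / [7]
  Insert 5 (step 8): P = [1, 2, 4, 5] / [3, 8] / [6] / [7];  Q = [1, 2, 6, 8] / [3, 5] / [4] / [7]
Final shape: (4, 2, 1, 1).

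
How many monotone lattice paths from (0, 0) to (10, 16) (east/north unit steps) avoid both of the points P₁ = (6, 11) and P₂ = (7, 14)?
Number of paths = 3084599

Inclusion–exclusion. Total paths: C(26, 10) = 5311735. Through P₁: C(17, 6)·C(9, 4) = 1559376. Through P₂: C(21, 7)·C(5, 3) = 1162800. Since P₁ is strictly southwest of P₂, a monotone path through both must visit P₁ then P₂; paths through both = C(17, 6)·C(4, 1)·C(5, 3) = 495040. Avoid both = 5311735 − 1559376 − 1162800 + 495040 = 3084599.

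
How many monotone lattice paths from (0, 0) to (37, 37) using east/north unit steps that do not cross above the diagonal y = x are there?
C_37 = 45950804324621742364

These NE paths below the diagonal are counted by the Catalan number C_n = (1/(n + 1)) · C(2n, n). For n = 37: C_37 = (1/38) · C(74, 37) = 1746130564335626209832/38 = 45950804324621742364.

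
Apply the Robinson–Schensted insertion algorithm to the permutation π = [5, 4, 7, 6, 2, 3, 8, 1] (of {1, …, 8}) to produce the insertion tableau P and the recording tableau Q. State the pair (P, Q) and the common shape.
P = [1, 3, 8] / [2, 6] / [4, 7] / [5];  Q = [1, 3, 7] / [2, 4] / [5, 6] / [8];  common shape = (3, 2, 2, 1)

Row-insert the values π_1, π_2, … into P one at a time, bumping the leftmost entry strictly greater than the inserted value down to the next row. The recording tableau Q records, in position (i, j), the step at which that cell was added to P.
  Insert 5 (step 1): P = [5];  Q = [1]
  Insert 4 (step 2): P = [4] / [5];  Q = [1] / [2]
  Insert 7 (step 3): P = [4, 7] / [5];  Q = [1, 3] / [2]
  Insert 6 (step 4): P = [4, 6] / [5, 7];  Q = [1, 3] / [2, 4]
  Insert 2 (step 5): P = [2, 6] / [4, 7] / [5];  Q = [1, 3] / [2, 4] / [5]
  Insert 3 (step 6): P = [2, 3] / [4, 6] / [5, 7];  Q = [1, 3] / [2, 4] / [5, 6]
  Insert 8 (step 7): P = [2, 3, 8] / [4, 6] / [5, 7];  Q = [1, 3, 7] / [2, 4] / [5, 6]
  Insert 1 (step 8): P = [1, 3, 8] / [2, 6] / [4, 7] / [5];  Q = [1, 3, 7] / [2, 4] / [5, 6] / [8]
Final shape: (3, 2, 2, 1).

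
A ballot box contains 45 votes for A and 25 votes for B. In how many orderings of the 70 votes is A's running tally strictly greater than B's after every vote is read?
Strict-lead orderings = 1844503362944223072

Total orderings of the 70 votes with 45 for A: C(70, 45) = 6455761770304780752. By the Bertrand ballot formula (Cycle Lemma / reflection principle), the number of orderings in which A is strictly ahead of B throughout is (p − q)/(p + q) · C(p + q, p) = (45 − 25)/(45 + 25) · 6455761770304780752 = 1844503362944223072.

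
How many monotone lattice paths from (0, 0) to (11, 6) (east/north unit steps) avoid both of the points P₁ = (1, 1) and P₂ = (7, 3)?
Number of paths = 4130

Inclusion–exclusion. Total paths: C(17, 11) = 12376. Through P₁: C(2, 1)·C(15, 10) = 6006. Through P₂: C(10, 7)·C(7, 4) = 4200. Since P₁ is strictly southwest of P₂, a monotone path through both must visit P₁ then P₂; paths through both = C(2, 1)·C(8, 6)·C(7, 4) = 1960. Avoid both = 12376 − 6006 − 4200 + 1960 = 4130.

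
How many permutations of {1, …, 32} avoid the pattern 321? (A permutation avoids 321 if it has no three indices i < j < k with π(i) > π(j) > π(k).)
C_32 = 55534064877048198

These 321-avoiding permutations are counted by the Catalan number C_n = (1/(n + 1)) · C(2n, n). For n = 32: C_32 = (1/33) · C(64, 32) = 1832624140942590534/33 = 55534064877048198.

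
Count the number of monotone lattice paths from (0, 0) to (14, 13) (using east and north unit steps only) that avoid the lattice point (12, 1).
Number of paths = 20057117

Total paths from (0, 0) to (14, 13): C(27, 14) = 20058300. Paths through (12, 1): (paths (0, 0) → (12, 1)) × (paths (12, 1) → (14, 13)) = C(13, 12) · C(14, 2) = 13 · 91 = 1183. Avoidance count = 20058300 − 1183 = 20057117.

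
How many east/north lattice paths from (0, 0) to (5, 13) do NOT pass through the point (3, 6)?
Number of paths = 5544

Total paths from (0, 0) to (5, 13): C(18, 5) = 8568. Paths through (3, 6): (paths (0, 0) → (3, 6)) × (paths (3, 6) → (5, 13)) = C(9, 3) · C(9, 2) = 84 · 36 = 3024. Avoidance count = 8568 − 3024 = 5544.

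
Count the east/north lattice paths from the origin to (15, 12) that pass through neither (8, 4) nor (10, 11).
Number of paths = 12189159

Inclusion–exclusion. Total paths: C(27, 15) = 17383860. Through P₁: C(12, 8)·C(15, 7) = 3185325. Through P₂: C(21, 10)·C(6, 5) = 2116296. Since P₁ is strictly southwest of P₂, a monotone path through both must visit P₁ then P₂; paths through both = C(12, 8)·C(9, 2)·C(6, 5) = 106920. Avoid both = 17383860 − 3185325 − 2116296 + 106920 = 12189159.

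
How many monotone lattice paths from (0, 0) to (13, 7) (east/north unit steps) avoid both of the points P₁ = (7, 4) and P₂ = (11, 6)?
Number of paths = 27522

Inclusion–exclusion. Total paths: C(20, 13) = 77520. Through P₁: C(11, 7)·C(9, 6) = 27720. Through P₂: C(17, 11)·C(3, 2) = 37128. Since P₁ is strictly southwest of P₂, a monotone path through both must visit P₁ then P₂; paths through both = C(11, 7)·C(6, 4)·C(3, 2) = 14850. Avoid both = 77520 − 27720 − 37128 + 14850 = 27522.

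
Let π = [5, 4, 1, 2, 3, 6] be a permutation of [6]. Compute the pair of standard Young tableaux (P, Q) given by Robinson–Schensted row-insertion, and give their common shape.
P = [1, 2, 3, 6] / [4] / [5];  Q = [1, 4, 5, 6] / [2] / [3];  common shape = (4, 1, 1)

Row-insert the values π_1, π_2, … into P one at a time, bumping the leftmost entry strictly greater than the inserted value down to the next row. The recording tableau Q records, in position (i, j), the step at which that cell was added to P.
  Insert 5 (step 1): P = [5];  Q = [1]
  Insert 4 (step 2): P = [4] / [5];  Q = [1] / [2]
  Insert 1 (step 3): P = [1] / [4] / [5];  Q = [1] / [2] / [3]
  Insert 2 (step 4): P = [1, 2] / [4] / [5];  Q = [1, 4] / [2] / [3]
  Insert 3 (step 5): P = [1, 2, 3] / [4] / [5];  Q = [1, 4, 5] / [2] / [3]
  Insert 6 (step 6): P = [1, 2, 3, 6] / [4] / [5];  Q = [1, 4, 5, 6] / [2] / [3]
Final shape: (4, 1, 1).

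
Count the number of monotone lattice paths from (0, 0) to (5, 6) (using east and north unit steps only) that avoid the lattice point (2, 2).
Number of paths = 252

Total paths from (0, 0) to (5, 6): C(11, 5) = 462. Paths through (2, 2): (paths (0, 0) → (2, 2)) × (paths (2, 2) → (5, 6)) = C(4, 2) · C(7, 3) = 6 · 35 = 210. Avoidance count = 462 − 210 = 252.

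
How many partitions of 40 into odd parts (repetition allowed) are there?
p_odd(40) = 1113

Enumerate partitions using only odd parts via the recurrence o(n, m) = o(n, m−2) + o(n−m, m) over odd m, starting from the largest odd part ≤ n. This gives p_odd(40) = 1113. (Euler's theorem: equals the count of distinct-part partitions.)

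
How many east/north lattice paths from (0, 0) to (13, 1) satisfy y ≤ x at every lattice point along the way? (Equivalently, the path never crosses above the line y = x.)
Number of paths = 13

By the reflection principle (André's argument), the number of monotone paths to (13, 1) with n ≤ m that never go above y = x is C(14, 13) − C(14, 14) = 14 − 1 = 13.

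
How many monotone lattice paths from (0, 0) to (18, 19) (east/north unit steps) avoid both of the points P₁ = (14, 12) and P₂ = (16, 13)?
Number of paths = 13396648080

Inclusion–exclusion. Total paths: C(37, 18) = 17672631900. Through P₁: C(26, 14)·C(11, 4) = 3187041000. Through P₂: C(29, 16)·C(8, 2) = 1900189620. Since P₁ is strictly southwest of P₂, a monotone path through both must visit P₁ then P₂; paths through both = C(26, 14)·C(3, 2)·C(8, 2) = 811246800. Avoid both = 17672631900 − 3187041000 − 1900189620 + 811246800 = 13396648080.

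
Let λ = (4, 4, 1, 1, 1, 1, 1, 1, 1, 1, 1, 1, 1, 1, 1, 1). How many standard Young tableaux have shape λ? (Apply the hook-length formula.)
# SYT of shape (4, 4, 1, 1, 1, 1, 1, 1, 1, 1, 1, 1, 1, 1, 1, 1) = 261800

Hook-length formula: f^λ = n! / Π hook(c), product over all cells c of the Young diagram. For λ = (4, 4, 1, 1, 1, 1, 1, 1, 1, 1, 1, 1, 1, 1, 1, 1), n = 22 boxes. Hook lengths by row (left-to-right, top-to-bottom): [19, 4, 3, 2]; [18, 3, 2, 1]; [14]; [13]; [12]; [11]; [10]; [9]; [8]; [7]; [6]; [5]; [4]; [3]; [2]; [1]. Product of hooks = 4293356485017600. So f^λ = 22! / 4293356485017600 = 1124000727777607680000 / 4293356485017600 = 261800.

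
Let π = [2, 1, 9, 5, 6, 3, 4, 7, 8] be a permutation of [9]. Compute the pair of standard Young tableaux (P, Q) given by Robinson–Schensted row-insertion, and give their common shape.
P = [1, 3, 4, 7, 8] / [2, 5, 6] / [9];  Q = [1, 3, 5, 8, 9] / [2, 4, 7] / [6];  common shape = (5, 3, 1)

Row-insert the values π_1, π_2, … into P one at a time, bumping the leftmost entry strictly greater than the inserted value down to the next row. The recording tableau Q records, in position (i, j), the step at which that cell was added to P.
  Insert 2 (step 1): P = [2];  Q = [1]
  Insert 1 (step 2): P = [1] / [2];  Q = [1] / [2]
  Insert 9 (step 3): P = [1, 9] / [2];  Q = [1, 3] / [2]
  Insert 5 (step 4): P = [1, 5] / [2, 9];  Q = [1, 3] / [2, 4]
  Insert 6 (step 5): P = [1, 5, 6] / [2, 9];  Q = [1, 3, 5] / [2, 4]
  Insert 3 (step 6): P = [1, 3, 6] / [2, 5] / [9];  Q = [1, 3, 5] / [2, 4] / [6]
  Insert 4 (step 7): P = [1, 3, 4] / [2, 5, 6] / [9];  Q = [1, 3, 5] / [2, 4, 7] / [6]
  Insert 7 (step 8): P = [1, 3, 4, 7] / [2, 5, 6] / [9];  Q = [1, 3, 5, 8] / [2, 4, 7] / [6]
  Insert 8 (step 9): P = [1, 3, 4, 7, 8] / [2, 5, 6] / [9];  Q = [1, 3, 5, 8, 9] / [2, 4, 7] / [6]
Final shape: (5, 3, 1).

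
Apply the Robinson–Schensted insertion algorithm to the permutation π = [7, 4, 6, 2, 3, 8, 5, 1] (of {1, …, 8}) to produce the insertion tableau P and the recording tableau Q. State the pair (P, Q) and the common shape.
P = [1, 3, 5] / [2, 6, 8] / [4] / [7];  Q = [1, 3, 6] / [2, 5, 7] / [4] / [8];  common shape = (3, 3, 1, 1)

Row-insert the values π_1, π_2, … into P one at a time, bumping the leftmost entry strictly greater than the inserted value down to the next row. The recording tableau Q records, in position (i, j), the step at which that cell was added to P.
  Insert 7 (step 1): P = [7];  Q = [1]
  Insert 4 (step 2): P = [4] / [7];  Q = [1] / [2]
  Insert 6 (step 3): P = [4, 6] / [7];  Q = [1, 3] / [2]
  Insert 2 (step 4): P = [2, 6] / [4] / [7];  Q = [1, 3] / [2] / [4]
  Insert 3 (step 5): P = [2, 3] / [4, 6] / [7];  Q = [1, 3] / [2, 5] / [4]
  Insert 8 (step 6): P = [2, 3, 8] / [4, 6] / [7];  Q = [1, 3, 6] / [2, 5] / [4]
  Insert 5 (step 7): P = [2, 3, 5] / [4, 6, 8] / [7];  Q = [1, 3, 6] / [2, 5, 7] / [4]
  Insert 1 (step 8): P = [1, 3, 5] / [2, 6, 8] / [4] / [7];  Q = [1, 3, 6] / [2, 5, 7] / [4] / [8]
Final shape: (3, 3, 1, 1).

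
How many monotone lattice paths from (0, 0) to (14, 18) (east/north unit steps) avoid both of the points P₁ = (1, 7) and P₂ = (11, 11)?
Number of paths = 367775568

Inclusion–exclusion. Total paths: C(32, 14) = 471435600. Through P₁: C(8, 1)·C(24, 13) = 19969152. Through P₂: C(22, 11)·C(10, 3) = 84651840. Since P₁ is strictly southwest of P₂, a monotone path through both must visit P₁ then P₂; paths through both = C(8, 1)·C(14, 10)·C(10, 3) = 960960. Avoid both = 471435600 − 19969152 − 84651840 + 960960 = 367775568.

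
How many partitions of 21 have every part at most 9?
p(21, parts ≤ 9) = 598

Use the recurrence p(n, m) = p(n, m−1) + p(n−m, m): either the largest part is < m (count p(n, m−1)) or the largest part is exactly m (remove one copy of m, count p(n−m, m)). With p(0, ·) = 1 this gives p(21, parts ≤ 9) = 598. (By conjugating Young diagrams, this also counts partitions of 21 into at most 9 parts.)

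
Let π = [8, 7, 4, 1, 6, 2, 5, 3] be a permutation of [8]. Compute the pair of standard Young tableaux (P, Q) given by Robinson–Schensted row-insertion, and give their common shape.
P = [1, 2, 3] / [4, 5] / [6] / [7] / [8];  Q = [1, 5, 7] / [2, 6] / [3] / [4] / [8];  common shape = (3, 2, 1, 1, 1)

Row-insert the values π_1, π_2, … into P one at a time, bumping the leftmost entry strictly greater than the inserted value down to the next row. The recording tableau Q records, in position (i, j), the step at which that cell was added to P.
  Insert 8 (step 1): P = [8];  Q = [1]
  Insert 7 (step 2): P = [7] / [8];  Q = [1] / [2]
  Insert 4 (step 3): P = [4] / [7] / [8];  Q = [1] / [2] / [3]
  Insert 1 (step 4): P = [1] / [4] / [7] / [8];  Q = [1] / [2] / [3] / [4]
  Insert 6 (step 5): P = [1, 6] / [4] / [7] / [8];  Q = [1, 5] / [2] / [3] / [4]
  Insert 2 (step 6): P = [1, 2] / [4, 6] / [7] / [8];  Q = [1, 5] / [2, 6] / [3] / [4]
  Insert 5 (step 7): P = [1, 2, 5] / [4, 6] / [7] / [8];  Q = [1, 5, 7] / [2, 6] / [3] / [4]
  Insert 3 (step 8): P = [1, 2, 3] / [4, 5] / [6] / [7] / [8];  Q = [1, 5, 7] / [2, 6] / [3] / [4] / [8]
Final shape: (3, 2, 1, 1, 1).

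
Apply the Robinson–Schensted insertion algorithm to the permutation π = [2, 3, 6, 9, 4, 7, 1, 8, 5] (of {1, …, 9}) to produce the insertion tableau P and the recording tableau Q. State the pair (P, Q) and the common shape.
P = [1, 3, 4, 5, 8] / [2, 7] / [6, 9];  Q = [1, 2, 3, 4, 8] / [5, 6] / [7, 9];  common shape = (5, 2, 2)

Row-insert the values π_1, π_2, … into P one at a time, bumping the leftmost entry strictly greater than the inserted value down to the next row. The recording tableau Q records, in position (i, j), the step at which that cell was added to P.
  Insert 2 (step 1): P = [2];  Q = [1]
  Insert 3 (step 2): P = [2, 3];  Q = [1, 2]
  Insert 6 (step 3): P = [2, 3, 6];  Q = [1, 2, 3]
  Insert 9 (step 4): P = [2, 3, 6, 9];  Q = [1, 2, 3, 4]
  Insert 4 (step 5): P = [2, 3, 4, 9] / [6];  Q = [1, 2, 3, 4] / [5]
  Insert 7 (step 6): P = [2, 3, 4, 7] / [6, 9];  Q = [1, 2, 3, 4] / [5, 6]
  Insert 1 (step 7): P = [1, 3, 4, 7] / [2, 9] / [6];  Q = [1, 2, 3, 4] / [5, 6] / [7]
  Insert 8 (step 8): P = [1, 3, 4, 7, 8] / [2, 9] / [6];  Q = [1, 2, 3, 4, 8] / [5, 6] / [7]
  Insert 5 (step 9): P = [1, 3, 4, 5, 8] / [2, 7] / [6, 9];  Q = [1, 2, 3, 4, 8] / [5, 6] / [7, 9]
Final shape: (5, 2, 2).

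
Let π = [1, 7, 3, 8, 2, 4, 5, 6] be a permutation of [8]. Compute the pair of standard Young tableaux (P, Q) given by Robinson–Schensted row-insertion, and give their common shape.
P = [1, 2, 4, 5, 6] / [3, 8] / [7];  Q = [1, 2, 4, 7, 8] / [3, 6] / [5];  common shape = (5, 2, 1)

Row-insert the values π_1, π_2, … into P one at a time, bumping the leftmost entry strictly greater than the inserted value down to the next row. The recording tableau Q records, in position (i, j), the step at which that cell was added to P.
  Insert 1 (step 1): P = [1];  Q = [1]
  Insert 7 (step 2): P = [1, 7];  Q = [1, 2]
  Insert 3 (step 3): P = [1, 3] / [7];  Q = [1, 2] / [3]
  Insert 8 (step 4): P = [1, 3, 8] / [7];  Q = [1, 2, 4] / [3]
  Insert 2 (step 5): P = [1, 2, 8] / [3] / [7];  Q = [1, 2, 4] / [3] / [5]
  Insert 4 (step 6): P = [1, 2, 4] / [3, 8] / [7];  Q = [1, 2, 4] / [3, 6] / [5]
  Insert 5 (step 7): P = [1, 2, 4, 5] / [3, 8] / [7];  Q = [1, 2, 4, 7] / [3, 6] / [5]
  Insert 6 (step 8): P = [1, 2, 4, 5, 6] / [3, 8] / [7];  Q = [1, 2, 4, 7, 8] / [3, 6] / [5]
Final shape: (5, 2, 1).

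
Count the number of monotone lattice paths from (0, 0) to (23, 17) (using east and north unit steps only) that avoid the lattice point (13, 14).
Number of paths = 82995705000

Total paths from (0, 0) to (23, 17): C(40, 23) = 88732378800. Paths through (13, 14): (paths (0, 0) → (13, 14)) × (paths (13, 14) → (23, 17)) = C(27, 13) · C(13, 10) = 20058300 · 286 = 5736673800. Avoidance count = 88732378800 − 5736673800 = 82995705000.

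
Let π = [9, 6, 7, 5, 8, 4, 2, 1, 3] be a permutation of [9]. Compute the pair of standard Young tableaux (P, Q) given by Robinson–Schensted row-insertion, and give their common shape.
P = [1, 3, 8] / [2, 7] / [4] / [5] / [6] / [9];  Q = [1, 3, 5] / [2, 9] / [4] / [6] / [7] / [8];  common shape = (3, 2, 1, 1, 1, 1)

Row-insert the values π_1, π_2, … into P one at a time, bumping the leftmost entry strictly greater than the inserted value down to the next row. The recording tableau Q records, in position (i, j), the step at which that cell was added to P.
  Insert 9 (step 1): P = [9];  Q = [1]
  Insert 6 (step 2): P = [6] / [9];  Q = [1] / [2]
  Insert 7 (step 3): P = [6, 7] / [9];  Q = [1, 3] / [2]
  Insert 5 (step 4): P = [5, 7] / [6] / [9];  Q = [1, 3] / [2] / [4]
  Insert 8 (step 5): P = [5, 7, 8] / [6] / [9];  Q = [1, 3, 5] / [2] / [4]
  Insert 4 (step 6): P = [4, 7, 8] / [5] / [6] / [9];  Q = [1, 3, 5] / [2] / [4] / [6]
  Insert 2 (step 7): P = [2, 7, 8] / [4] / [5] / [6] / [9];  Q = [1, 3, 5] / [2] / [4] / [6] / [7]
  Insert 1 (step 8): P = [1, 7, 8] / [2] / [4] / [5] / [6] / [9];  Q = [1, 3, 5] / [2] / [4] / [6] / [7] / [8]
  Insert 3 (step 9): P = [1, 3, 8] / [2, 7] / [4] / [5] / [6] / [9];  Q = [1, 3, 5] / [2, 9] / [4] / [6] / [7] / [8]
Final shape: (3, 2, 1, 1, 1, 1).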